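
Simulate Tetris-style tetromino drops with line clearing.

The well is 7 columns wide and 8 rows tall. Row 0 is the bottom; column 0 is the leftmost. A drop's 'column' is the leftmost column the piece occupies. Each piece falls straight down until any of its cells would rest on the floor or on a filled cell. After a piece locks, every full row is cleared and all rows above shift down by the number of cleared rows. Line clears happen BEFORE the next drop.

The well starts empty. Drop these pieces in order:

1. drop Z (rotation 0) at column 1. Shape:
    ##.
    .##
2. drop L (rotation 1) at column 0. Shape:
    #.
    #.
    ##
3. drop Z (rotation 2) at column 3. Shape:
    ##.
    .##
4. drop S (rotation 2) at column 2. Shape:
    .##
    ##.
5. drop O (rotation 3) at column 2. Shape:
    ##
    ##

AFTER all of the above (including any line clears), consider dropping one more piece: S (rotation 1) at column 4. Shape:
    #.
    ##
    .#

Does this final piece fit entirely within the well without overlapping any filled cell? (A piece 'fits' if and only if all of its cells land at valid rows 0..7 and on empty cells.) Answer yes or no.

Answer: yes

Derivation:
Drop 1: Z rot0 at col 1 lands with bottom-row=0; cleared 0 line(s) (total 0); column heights now [0 2 2 1 0 0 0], max=2
Drop 2: L rot1 at col 0 lands with bottom-row=2; cleared 0 line(s) (total 0); column heights now [5 3 2 1 0 0 0], max=5
Drop 3: Z rot2 at col 3 lands with bottom-row=0; cleared 0 line(s) (total 0); column heights now [5 3 2 2 2 1 0], max=5
Drop 4: S rot2 at col 2 lands with bottom-row=2; cleared 0 line(s) (total 0); column heights now [5 3 3 4 4 1 0], max=5
Drop 5: O rot3 at col 2 lands with bottom-row=4; cleared 0 line(s) (total 0); column heights now [5 3 6 6 4 1 0], max=6
Test piece S rot1 at col 4 (width 2): heights before test = [5 3 6 6 4 1 0]; fits = True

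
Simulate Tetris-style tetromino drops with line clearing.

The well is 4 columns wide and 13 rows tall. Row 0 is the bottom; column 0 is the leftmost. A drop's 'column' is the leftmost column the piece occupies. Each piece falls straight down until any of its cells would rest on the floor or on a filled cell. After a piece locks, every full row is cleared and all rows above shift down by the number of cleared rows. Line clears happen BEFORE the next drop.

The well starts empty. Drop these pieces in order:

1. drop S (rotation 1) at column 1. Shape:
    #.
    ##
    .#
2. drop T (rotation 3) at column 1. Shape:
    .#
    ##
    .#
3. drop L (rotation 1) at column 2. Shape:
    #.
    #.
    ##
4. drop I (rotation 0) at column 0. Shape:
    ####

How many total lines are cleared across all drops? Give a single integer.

Drop 1: S rot1 at col 1 lands with bottom-row=0; cleared 0 line(s) (total 0); column heights now [0 3 2 0], max=3
Drop 2: T rot3 at col 1 lands with bottom-row=2; cleared 0 line(s) (total 0); column heights now [0 4 5 0], max=5
Drop 3: L rot1 at col 2 lands with bottom-row=5; cleared 0 line(s) (total 0); column heights now [0 4 8 6], max=8
Drop 4: I rot0 at col 0 lands with bottom-row=8; cleared 1 line(s) (total 1); column heights now [0 4 8 6], max=8

Answer: 1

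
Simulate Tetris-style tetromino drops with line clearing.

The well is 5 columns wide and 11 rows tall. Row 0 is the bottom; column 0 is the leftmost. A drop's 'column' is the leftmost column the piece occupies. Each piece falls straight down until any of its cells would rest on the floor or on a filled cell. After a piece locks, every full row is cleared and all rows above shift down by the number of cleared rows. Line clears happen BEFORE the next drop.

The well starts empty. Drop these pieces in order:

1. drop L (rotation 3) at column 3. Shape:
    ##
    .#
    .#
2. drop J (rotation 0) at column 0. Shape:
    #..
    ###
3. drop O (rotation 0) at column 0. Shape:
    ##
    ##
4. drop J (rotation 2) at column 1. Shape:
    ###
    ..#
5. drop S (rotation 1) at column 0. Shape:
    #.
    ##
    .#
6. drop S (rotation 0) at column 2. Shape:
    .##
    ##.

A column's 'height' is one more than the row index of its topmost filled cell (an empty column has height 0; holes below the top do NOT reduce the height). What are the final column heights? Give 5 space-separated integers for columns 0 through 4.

Answer: 8 7 6 7 7

Derivation:
Drop 1: L rot3 at col 3 lands with bottom-row=0; cleared 0 line(s) (total 0); column heights now [0 0 0 3 3], max=3
Drop 2: J rot0 at col 0 lands with bottom-row=0; cleared 0 line(s) (total 0); column heights now [2 1 1 3 3], max=3
Drop 3: O rot0 at col 0 lands with bottom-row=2; cleared 0 line(s) (total 0); column heights now [4 4 1 3 3], max=4
Drop 4: J rot2 at col 1 lands with bottom-row=3; cleared 0 line(s) (total 0); column heights now [4 5 5 5 3], max=5
Drop 5: S rot1 at col 0 lands with bottom-row=5; cleared 0 line(s) (total 0); column heights now [8 7 5 5 3], max=8
Drop 6: S rot0 at col 2 lands with bottom-row=5; cleared 0 line(s) (total 0); column heights now [8 7 6 7 7], max=8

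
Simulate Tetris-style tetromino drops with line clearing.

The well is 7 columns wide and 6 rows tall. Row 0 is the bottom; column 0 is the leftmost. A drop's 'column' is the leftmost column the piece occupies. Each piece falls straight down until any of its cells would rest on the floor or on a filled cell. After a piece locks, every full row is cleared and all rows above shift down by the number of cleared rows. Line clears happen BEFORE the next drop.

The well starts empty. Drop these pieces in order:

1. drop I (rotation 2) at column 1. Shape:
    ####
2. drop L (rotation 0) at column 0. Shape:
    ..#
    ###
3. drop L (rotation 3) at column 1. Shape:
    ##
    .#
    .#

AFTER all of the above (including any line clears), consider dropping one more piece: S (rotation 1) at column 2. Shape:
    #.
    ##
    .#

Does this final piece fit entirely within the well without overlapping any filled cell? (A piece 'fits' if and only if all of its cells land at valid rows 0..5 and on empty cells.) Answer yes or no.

Drop 1: I rot2 at col 1 lands with bottom-row=0; cleared 0 line(s) (total 0); column heights now [0 1 1 1 1 0 0], max=1
Drop 2: L rot0 at col 0 lands with bottom-row=1; cleared 0 line(s) (total 0); column heights now [2 2 3 1 1 0 0], max=3
Drop 3: L rot3 at col 1 lands with bottom-row=3; cleared 0 line(s) (total 0); column heights now [2 6 6 1 1 0 0], max=6
Test piece S rot1 at col 2 (width 2): heights before test = [2 6 6 1 1 0 0]; fits = False

Answer: no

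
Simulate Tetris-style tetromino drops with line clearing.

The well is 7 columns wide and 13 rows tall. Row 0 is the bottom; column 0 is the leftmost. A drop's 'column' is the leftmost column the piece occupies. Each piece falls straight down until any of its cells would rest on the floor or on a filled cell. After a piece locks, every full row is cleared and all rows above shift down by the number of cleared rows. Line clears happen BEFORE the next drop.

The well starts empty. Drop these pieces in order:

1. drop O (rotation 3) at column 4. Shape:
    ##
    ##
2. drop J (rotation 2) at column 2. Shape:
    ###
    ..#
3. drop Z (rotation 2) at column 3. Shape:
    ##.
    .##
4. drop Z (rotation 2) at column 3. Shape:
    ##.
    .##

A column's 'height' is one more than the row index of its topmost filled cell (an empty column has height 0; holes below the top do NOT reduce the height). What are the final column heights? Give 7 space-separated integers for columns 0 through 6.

Answer: 0 0 4 8 8 7 0

Derivation:
Drop 1: O rot3 at col 4 lands with bottom-row=0; cleared 0 line(s) (total 0); column heights now [0 0 0 0 2 2 0], max=2
Drop 2: J rot2 at col 2 lands with bottom-row=2; cleared 0 line(s) (total 0); column heights now [0 0 4 4 4 2 0], max=4
Drop 3: Z rot2 at col 3 lands with bottom-row=4; cleared 0 line(s) (total 0); column heights now [0 0 4 6 6 5 0], max=6
Drop 4: Z rot2 at col 3 lands with bottom-row=6; cleared 0 line(s) (total 0); column heights now [0 0 4 8 8 7 0], max=8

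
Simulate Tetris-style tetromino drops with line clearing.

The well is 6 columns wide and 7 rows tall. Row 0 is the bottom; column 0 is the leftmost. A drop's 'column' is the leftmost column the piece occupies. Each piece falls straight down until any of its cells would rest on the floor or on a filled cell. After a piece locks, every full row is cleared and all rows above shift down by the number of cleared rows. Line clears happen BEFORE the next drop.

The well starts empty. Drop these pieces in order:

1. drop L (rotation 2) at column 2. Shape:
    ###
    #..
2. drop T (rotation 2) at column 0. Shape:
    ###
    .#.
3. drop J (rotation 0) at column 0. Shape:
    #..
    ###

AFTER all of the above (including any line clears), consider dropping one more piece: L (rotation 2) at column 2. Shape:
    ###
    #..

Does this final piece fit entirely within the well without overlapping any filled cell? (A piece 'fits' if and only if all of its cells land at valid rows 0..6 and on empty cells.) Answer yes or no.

Answer: yes

Derivation:
Drop 1: L rot2 at col 2 lands with bottom-row=0; cleared 0 line(s) (total 0); column heights now [0 0 2 2 2 0], max=2
Drop 2: T rot2 at col 0 lands with bottom-row=1; cleared 0 line(s) (total 0); column heights now [3 3 3 2 2 0], max=3
Drop 3: J rot0 at col 0 lands with bottom-row=3; cleared 0 line(s) (total 0); column heights now [5 4 4 2 2 0], max=5
Test piece L rot2 at col 2 (width 3): heights before test = [5 4 4 2 2 0]; fits = True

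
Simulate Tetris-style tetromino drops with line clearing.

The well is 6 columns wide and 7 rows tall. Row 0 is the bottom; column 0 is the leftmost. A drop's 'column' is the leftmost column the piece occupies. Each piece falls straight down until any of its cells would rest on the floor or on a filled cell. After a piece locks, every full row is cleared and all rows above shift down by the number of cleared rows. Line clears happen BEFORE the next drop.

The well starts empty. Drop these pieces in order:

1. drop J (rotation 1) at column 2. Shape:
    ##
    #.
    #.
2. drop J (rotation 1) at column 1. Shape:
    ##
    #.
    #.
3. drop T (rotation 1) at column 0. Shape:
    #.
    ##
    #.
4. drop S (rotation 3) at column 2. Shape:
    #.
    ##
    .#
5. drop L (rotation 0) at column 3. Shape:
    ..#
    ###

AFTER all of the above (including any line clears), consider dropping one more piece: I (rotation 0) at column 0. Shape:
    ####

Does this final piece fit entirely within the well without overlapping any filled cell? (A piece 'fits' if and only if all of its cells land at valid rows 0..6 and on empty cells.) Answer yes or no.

Drop 1: J rot1 at col 2 lands with bottom-row=0; cleared 0 line(s) (total 0); column heights now [0 0 3 3 0 0], max=3
Drop 2: J rot1 at col 1 lands with bottom-row=1; cleared 0 line(s) (total 0); column heights now [0 4 4 3 0 0], max=4
Drop 3: T rot1 at col 0 lands with bottom-row=3; cleared 0 line(s) (total 0); column heights now [6 5 4 3 0 0], max=6
Drop 4: S rot3 at col 2 lands with bottom-row=3; cleared 0 line(s) (total 0); column heights now [6 5 6 5 0 0], max=6
Drop 5: L rot0 at col 3 lands with bottom-row=5; cleared 0 line(s) (total 0); column heights now [6 5 6 6 6 7], max=7
Test piece I rot0 at col 0 (width 4): heights before test = [6 5 6 6 6 7]; fits = True

Answer: yes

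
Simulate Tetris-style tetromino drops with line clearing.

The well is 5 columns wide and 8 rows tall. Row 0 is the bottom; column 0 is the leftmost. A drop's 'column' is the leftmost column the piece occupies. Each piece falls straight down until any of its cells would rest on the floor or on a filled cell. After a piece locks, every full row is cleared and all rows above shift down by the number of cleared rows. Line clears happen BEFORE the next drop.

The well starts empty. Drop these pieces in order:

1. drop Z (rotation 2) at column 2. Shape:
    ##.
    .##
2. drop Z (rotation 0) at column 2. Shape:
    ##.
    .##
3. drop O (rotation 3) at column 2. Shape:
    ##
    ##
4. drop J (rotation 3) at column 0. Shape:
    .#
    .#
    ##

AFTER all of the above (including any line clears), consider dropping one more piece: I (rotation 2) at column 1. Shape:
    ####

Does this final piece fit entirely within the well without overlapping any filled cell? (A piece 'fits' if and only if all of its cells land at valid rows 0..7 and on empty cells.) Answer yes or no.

Answer: yes

Derivation:
Drop 1: Z rot2 at col 2 lands with bottom-row=0; cleared 0 line(s) (total 0); column heights now [0 0 2 2 1], max=2
Drop 2: Z rot0 at col 2 lands with bottom-row=2; cleared 0 line(s) (total 0); column heights now [0 0 4 4 3], max=4
Drop 3: O rot3 at col 2 lands with bottom-row=4; cleared 0 line(s) (total 0); column heights now [0 0 6 6 3], max=6
Drop 4: J rot3 at col 0 lands with bottom-row=0; cleared 0 line(s) (total 0); column heights now [1 3 6 6 3], max=6
Test piece I rot2 at col 1 (width 4): heights before test = [1 3 6 6 3]; fits = True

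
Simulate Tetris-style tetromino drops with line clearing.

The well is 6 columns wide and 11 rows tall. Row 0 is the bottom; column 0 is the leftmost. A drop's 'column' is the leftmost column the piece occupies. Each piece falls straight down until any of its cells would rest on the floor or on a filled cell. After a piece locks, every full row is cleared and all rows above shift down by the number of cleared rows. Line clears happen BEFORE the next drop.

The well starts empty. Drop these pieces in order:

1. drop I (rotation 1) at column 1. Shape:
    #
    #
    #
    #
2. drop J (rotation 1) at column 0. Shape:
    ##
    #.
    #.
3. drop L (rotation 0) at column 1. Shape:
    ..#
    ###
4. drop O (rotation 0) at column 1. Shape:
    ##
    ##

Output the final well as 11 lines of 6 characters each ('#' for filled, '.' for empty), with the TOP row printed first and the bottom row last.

Drop 1: I rot1 at col 1 lands with bottom-row=0; cleared 0 line(s) (total 0); column heights now [0 4 0 0 0 0], max=4
Drop 2: J rot1 at col 0 lands with bottom-row=2; cleared 0 line(s) (total 0); column heights now [5 5 0 0 0 0], max=5
Drop 3: L rot0 at col 1 lands with bottom-row=5; cleared 0 line(s) (total 0); column heights now [5 6 6 7 0 0], max=7
Drop 4: O rot0 at col 1 lands with bottom-row=6; cleared 0 line(s) (total 0); column heights now [5 8 8 7 0 0], max=8

Answer: ......
......
......
.##...
.###..
.###..
##....
##....
##....
.#....
.#....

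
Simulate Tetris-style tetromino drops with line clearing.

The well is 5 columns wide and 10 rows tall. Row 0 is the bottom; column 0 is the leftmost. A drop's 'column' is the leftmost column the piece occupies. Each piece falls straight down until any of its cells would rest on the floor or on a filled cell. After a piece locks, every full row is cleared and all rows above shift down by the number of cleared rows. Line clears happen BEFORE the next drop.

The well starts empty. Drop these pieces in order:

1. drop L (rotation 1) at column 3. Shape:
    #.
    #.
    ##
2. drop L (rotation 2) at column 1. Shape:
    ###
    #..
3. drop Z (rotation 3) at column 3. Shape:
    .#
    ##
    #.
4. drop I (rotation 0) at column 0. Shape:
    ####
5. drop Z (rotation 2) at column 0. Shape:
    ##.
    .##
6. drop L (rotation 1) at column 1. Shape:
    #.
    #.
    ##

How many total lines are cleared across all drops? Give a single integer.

Answer: 1

Derivation:
Drop 1: L rot1 at col 3 lands with bottom-row=0; cleared 0 line(s) (total 0); column heights now [0 0 0 3 1], max=3
Drop 2: L rot2 at col 1 lands with bottom-row=2; cleared 0 line(s) (total 0); column heights now [0 4 4 4 1], max=4
Drop 3: Z rot3 at col 3 lands with bottom-row=4; cleared 0 line(s) (total 0); column heights now [0 4 4 6 7], max=7
Drop 4: I rot0 at col 0 lands with bottom-row=6; cleared 1 line(s) (total 1); column heights now [0 4 4 6 6], max=6
Drop 5: Z rot2 at col 0 lands with bottom-row=4; cleared 0 line(s) (total 1); column heights now [6 6 5 6 6], max=6
Drop 6: L rot1 at col 1 lands with bottom-row=6; cleared 0 line(s) (total 1); column heights now [6 9 7 6 6], max=9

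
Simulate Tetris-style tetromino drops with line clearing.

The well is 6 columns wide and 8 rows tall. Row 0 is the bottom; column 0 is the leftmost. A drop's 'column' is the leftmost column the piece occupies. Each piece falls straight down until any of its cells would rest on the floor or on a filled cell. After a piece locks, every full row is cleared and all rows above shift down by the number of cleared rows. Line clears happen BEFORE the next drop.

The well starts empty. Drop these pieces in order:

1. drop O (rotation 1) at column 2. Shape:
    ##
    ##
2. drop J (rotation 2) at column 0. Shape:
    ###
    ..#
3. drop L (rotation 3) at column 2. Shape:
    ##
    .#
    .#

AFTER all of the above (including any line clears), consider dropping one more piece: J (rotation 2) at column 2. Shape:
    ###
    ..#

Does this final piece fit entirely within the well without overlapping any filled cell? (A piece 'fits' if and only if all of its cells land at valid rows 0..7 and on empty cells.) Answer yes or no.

Drop 1: O rot1 at col 2 lands with bottom-row=0; cleared 0 line(s) (total 0); column heights now [0 0 2 2 0 0], max=2
Drop 2: J rot2 at col 0 lands with bottom-row=2; cleared 0 line(s) (total 0); column heights now [4 4 4 2 0 0], max=4
Drop 3: L rot3 at col 2 lands with bottom-row=2; cleared 0 line(s) (total 0); column heights now [4 4 5 5 0 0], max=5
Test piece J rot2 at col 2 (width 3): heights before test = [4 4 5 5 0 0]; fits = True

Answer: yes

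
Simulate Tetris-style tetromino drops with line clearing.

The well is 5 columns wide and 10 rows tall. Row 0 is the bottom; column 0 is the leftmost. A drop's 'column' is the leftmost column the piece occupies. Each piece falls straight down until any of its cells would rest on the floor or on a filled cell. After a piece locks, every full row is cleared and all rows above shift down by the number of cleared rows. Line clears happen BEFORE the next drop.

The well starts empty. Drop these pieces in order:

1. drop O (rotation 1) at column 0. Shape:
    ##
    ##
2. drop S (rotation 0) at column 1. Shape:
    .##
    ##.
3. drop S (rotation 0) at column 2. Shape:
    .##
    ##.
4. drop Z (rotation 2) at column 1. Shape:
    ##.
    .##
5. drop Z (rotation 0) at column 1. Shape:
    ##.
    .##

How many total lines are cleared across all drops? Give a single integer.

Drop 1: O rot1 at col 0 lands with bottom-row=0; cleared 0 line(s) (total 0); column heights now [2 2 0 0 0], max=2
Drop 2: S rot0 at col 1 lands with bottom-row=2; cleared 0 line(s) (total 0); column heights now [2 3 4 4 0], max=4
Drop 3: S rot0 at col 2 lands with bottom-row=4; cleared 0 line(s) (total 0); column heights now [2 3 5 6 6], max=6
Drop 4: Z rot2 at col 1 lands with bottom-row=6; cleared 0 line(s) (total 0); column heights now [2 8 8 7 6], max=8
Drop 5: Z rot0 at col 1 lands with bottom-row=8; cleared 0 line(s) (total 0); column heights now [2 10 10 9 6], max=10

Answer: 0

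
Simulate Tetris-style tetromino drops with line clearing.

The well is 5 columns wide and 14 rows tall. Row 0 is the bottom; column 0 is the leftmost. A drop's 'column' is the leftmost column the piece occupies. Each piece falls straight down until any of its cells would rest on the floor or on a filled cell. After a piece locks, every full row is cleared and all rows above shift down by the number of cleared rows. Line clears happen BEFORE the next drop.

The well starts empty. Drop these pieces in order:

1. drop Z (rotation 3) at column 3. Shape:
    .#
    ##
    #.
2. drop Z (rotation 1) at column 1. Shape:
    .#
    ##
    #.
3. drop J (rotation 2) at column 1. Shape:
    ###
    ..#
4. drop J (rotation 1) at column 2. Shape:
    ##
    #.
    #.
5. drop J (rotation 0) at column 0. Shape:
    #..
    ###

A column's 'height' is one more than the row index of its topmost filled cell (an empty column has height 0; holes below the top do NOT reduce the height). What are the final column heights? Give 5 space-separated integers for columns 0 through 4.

Drop 1: Z rot3 at col 3 lands with bottom-row=0; cleared 0 line(s) (total 0); column heights now [0 0 0 2 3], max=3
Drop 2: Z rot1 at col 1 lands with bottom-row=0; cleared 0 line(s) (total 0); column heights now [0 2 3 2 3], max=3
Drop 3: J rot2 at col 1 lands with bottom-row=2; cleared 0 line(s) (total 0); column heights now [0 4 4 4 3], max=4
Drop 4: J rot1 at col 2 lands with bottom-row=4; cleared 0 line(s) (total 0); column heights now [0 4 7 7 3], max=7
Drop 5: J rot0 at col 0 lands with bottom-row=7; cleared 0 line(s) (total 0); column heights now [9 8 8 7 3], max=9

Answer: 9 8 8 7 3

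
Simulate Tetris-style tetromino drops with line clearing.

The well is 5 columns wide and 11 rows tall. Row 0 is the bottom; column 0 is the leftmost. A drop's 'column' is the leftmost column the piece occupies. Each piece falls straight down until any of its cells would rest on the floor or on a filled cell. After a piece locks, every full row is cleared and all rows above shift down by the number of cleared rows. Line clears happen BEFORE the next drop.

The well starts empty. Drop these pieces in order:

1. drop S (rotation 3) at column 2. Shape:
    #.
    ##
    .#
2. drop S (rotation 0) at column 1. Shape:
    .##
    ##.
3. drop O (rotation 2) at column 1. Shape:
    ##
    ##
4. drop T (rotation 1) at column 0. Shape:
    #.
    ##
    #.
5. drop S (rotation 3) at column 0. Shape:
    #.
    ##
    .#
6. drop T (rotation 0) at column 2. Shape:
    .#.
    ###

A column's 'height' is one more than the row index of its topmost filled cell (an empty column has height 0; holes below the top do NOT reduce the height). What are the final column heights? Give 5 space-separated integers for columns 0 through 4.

Answer: 10 9 7 8 0

Derivation:
Drop 1: S rot3 at col 2 lands with bottom-row=0; cleared 0 line(s) (total 0); column heights now [0 0 3 2 0], max=3
Drop 2: S rot0 at col 1 lands with bottom-row=3; cleared 0 line(s) (total 0); column heights now [0 4 5 5 0], max=5
Drop 3: O rot2 at col 1 lands with bottom-row=5; cleared 0 line(s) (total 0); column heights now [0 7 7 5 0], max=7
Drop 4: T rot1 at col 0 lands with bottom-row=6; cleared 0 line(s) (total 0); column heights now [9 8 7 5 0], max=9
Drop 5: S rot3 at col 0 lands with bottom-row=8; cleared 0 line(s) (total 0); column heights now [11 10 7 5 0], max=11
Drop 6: T rot0 at col 2 lands with bottom-row=7; cleared 1 line(s) (total 1); column heights now [10 9 7 8 0], max=10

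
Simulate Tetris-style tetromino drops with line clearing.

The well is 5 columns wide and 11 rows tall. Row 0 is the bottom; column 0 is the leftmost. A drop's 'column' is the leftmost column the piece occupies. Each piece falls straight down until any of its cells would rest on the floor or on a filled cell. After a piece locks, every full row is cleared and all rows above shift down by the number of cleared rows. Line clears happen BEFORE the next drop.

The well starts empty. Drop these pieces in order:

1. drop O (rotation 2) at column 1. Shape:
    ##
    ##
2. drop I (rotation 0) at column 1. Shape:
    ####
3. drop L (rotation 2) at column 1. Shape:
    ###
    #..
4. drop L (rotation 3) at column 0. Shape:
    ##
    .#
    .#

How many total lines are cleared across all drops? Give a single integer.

Answer: 0

Derivation:
Drop 1: O rot2 at col 1 lands with bottom-row=0; cleared 0 line(s) (total 0); column heights now [0 2 2 0 0], max=2
Drop 2: I rot0 at col 1 lands with bottom-row=2; cleared 0 line(s) (total 0); column heights now [0 3 3 3 3], max=3
Drop 3: L rot2 at col 1 lands with bottom-row=3; cleared 0 line(s) (total 0); column heights now [0 5 5 5 3], max=5
Drop 4: L rot3 at col 0 lands with bottom-row=5; cleared 0 line(s) (total 0); column heights now [8 8 5 5 3], max=8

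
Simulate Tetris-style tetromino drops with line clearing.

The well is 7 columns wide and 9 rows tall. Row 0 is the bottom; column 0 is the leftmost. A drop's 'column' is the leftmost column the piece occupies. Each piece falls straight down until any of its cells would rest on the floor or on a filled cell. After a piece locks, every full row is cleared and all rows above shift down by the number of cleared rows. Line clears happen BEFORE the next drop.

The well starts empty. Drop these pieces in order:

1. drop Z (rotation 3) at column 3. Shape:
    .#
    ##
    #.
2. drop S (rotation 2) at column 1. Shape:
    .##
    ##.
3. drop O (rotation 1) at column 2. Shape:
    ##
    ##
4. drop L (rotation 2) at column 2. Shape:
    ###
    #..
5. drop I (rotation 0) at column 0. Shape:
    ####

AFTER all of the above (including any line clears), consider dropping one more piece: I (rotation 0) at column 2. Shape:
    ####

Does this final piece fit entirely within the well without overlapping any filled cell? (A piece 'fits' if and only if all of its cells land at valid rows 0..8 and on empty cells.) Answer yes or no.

Answer: yes

Derivation:
Drop 1: Z rot3 at col 3 lands with bottom-row=0; cleared 0 line(s) (total 0); column heights now [0 0 0 2 3 0 0], max=3
Drop 2: S rot2 at col 1 lands with bottom-row=1; cleared 0 line(s) (total 0); column heights now [0 2 3 3 3 0 0], max=3
Drop 3: O rot1 at col 2 lands with bottom-row=3; cleared 0 line(s) (total 0); column heights now [0 2 5 5 3 0 0], max=5
Drop 4: L rot2 at col 2 lands with bottom-row=5; cleared 0 line(s) (total 0); column heights now [0 2 7 7 7 0 0], max=7
Drop 5: I rot0 at col 0 lands with bottom-row=7; cleared 0 line(s) (total 0); column heights now [8 8 8 8 7 0 0], max=8
Test piece I rot0 at col 2 (width 4): heights before test = [8 8 8 8 7 0 0]; fits = True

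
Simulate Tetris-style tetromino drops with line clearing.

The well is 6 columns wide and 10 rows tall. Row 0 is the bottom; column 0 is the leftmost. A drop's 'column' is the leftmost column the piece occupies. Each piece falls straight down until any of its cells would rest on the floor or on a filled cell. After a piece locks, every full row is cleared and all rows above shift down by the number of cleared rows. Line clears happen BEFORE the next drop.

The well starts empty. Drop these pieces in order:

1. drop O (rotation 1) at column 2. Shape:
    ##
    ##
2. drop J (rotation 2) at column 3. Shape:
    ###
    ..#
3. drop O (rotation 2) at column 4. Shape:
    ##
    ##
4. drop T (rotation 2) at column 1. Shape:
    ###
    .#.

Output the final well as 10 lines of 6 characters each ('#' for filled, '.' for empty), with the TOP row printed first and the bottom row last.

Answer: ......
......
......
......
......
....##
.#####
..####
..##.#
..##..

Derivation:
Drop 1: O rot1 at col 2 lands with bottom-row=0; cleared 0 line(s) (total 0); column heights now [0 0 2 2 0 0], max=2
Drop 2: J rot2 at col 3 lands with bottom-row=1; cleared 0 line(s) (total 0); column heights now [0 0 2 3 3 3], max=3
Drop 3: O rot2 at col 4 lands with bottom-row=3; cleared 0 line(s) (total 0); column heights now [0 0 2 3 5 5], max=5
Drop 4: T rot2 at col 1 lands with bottom-row=2; cleared 0 line(s) (total 0); column heights now [0 4 4 4 5 5], max=5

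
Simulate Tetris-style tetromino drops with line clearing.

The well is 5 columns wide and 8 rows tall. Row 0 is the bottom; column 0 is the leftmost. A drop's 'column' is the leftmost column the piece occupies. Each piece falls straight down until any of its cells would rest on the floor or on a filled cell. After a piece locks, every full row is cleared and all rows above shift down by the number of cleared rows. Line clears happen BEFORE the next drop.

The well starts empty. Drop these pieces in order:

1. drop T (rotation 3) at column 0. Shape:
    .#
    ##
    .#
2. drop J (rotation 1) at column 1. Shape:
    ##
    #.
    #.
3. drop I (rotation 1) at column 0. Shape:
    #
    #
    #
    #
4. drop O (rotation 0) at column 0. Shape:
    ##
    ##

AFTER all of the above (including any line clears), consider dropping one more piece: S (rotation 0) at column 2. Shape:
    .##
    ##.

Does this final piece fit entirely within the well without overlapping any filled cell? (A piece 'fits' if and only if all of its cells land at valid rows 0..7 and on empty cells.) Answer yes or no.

Drop 1: T rot3 at col 0 lands with bottom-row=0; cleared 0 line(s) (total 0); column heights now [2 3 0 0 0], max=3
Drop 2: J rot1 at col 1 lands with bottom-row=3; cleared 0 line(s) (total 0); column heights now [2 6 6 0 0], max=6
Drop 3: I rot1 at col 0 lands with bottom-row=2; cleared 0 line(s) (total 0); column heights now [6 6 6 0 0], max=6
Drop 4: O rot0 at col 0 lands with bottom-row=6; cleared 0 line(s) (total 0); column heights now [8 8 6 0 0], max=8
Test piece S rot0 at col 2 (width 3): heights before test = [8 8 6 0 0]; fits = True

Answer: yes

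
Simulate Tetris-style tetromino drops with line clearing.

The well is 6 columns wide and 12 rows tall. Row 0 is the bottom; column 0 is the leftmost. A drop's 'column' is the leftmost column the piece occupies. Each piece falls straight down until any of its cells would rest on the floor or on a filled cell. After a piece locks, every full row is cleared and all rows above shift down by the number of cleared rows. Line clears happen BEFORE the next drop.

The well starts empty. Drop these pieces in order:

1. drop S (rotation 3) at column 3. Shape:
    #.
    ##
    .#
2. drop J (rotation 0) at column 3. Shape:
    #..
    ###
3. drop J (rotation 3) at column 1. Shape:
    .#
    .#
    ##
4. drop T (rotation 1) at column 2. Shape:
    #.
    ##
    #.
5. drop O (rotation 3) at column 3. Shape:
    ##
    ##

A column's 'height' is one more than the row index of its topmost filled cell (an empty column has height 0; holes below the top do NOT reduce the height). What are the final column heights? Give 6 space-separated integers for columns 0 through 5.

Answer: 0 1 7 8 8 4

Derivation:
Drop 1: S rot3 at col 3 lands with bottom-row=0; cleared 0 line(s) (total 0); column heights now [0 0 0 3 2 0], max=3
Drop 2: J rot0 at col 3 lands with bottom-row=3; cleared 0 line(s) (total 0); column heights now [0 0 0 5 4 4], max=5
Drop 3: J rot3 at col 1 lands with bottom-row=0; cleared 0 line(s) (total 0); column heights now [0 1 3 5 4 4], max=5
Drop 4: T rot1 at col 2 lands with bottom-row=4; cleared 0 line(s) (total 0); column heights now [0 1 7 6 4 4], max=7
Drop 5: O rot3 at col 3 lands with bottom-row=6; cleared 0 line(s) (total 0); column heights now [0 1 7 8 8 4], max=8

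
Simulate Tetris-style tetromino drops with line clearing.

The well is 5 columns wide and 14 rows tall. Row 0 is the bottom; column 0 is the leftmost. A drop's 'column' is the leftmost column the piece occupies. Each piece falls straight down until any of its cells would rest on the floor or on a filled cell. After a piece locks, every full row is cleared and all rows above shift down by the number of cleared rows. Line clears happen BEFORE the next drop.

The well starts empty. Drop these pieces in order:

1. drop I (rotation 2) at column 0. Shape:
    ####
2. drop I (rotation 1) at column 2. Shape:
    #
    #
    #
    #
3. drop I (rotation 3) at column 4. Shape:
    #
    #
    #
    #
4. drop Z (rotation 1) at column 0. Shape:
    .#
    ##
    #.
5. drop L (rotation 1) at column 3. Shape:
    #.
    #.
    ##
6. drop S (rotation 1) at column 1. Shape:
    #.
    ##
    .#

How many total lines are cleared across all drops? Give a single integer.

Drop 1: I rot2 at col 0 lands with bottom-row=0; cleared 0 line(s) (total 0); column heights now [1 1 1 1 0], max=1
Drop 2: I rot1 at col 2 lands with bottom-row=1; cleared 0 line(s) (total 0); column heights now [1 1 5 1 0], max=5
Drop 3: I rot3 at col 4 lands with bottom-row=0; cleared 1 line(s) (total 1); column heights now [0 0 4 0 3], max=4
Drop 4: Z rot1 at col 0 lands with bottom-row=0; cleared 0 line(s) (total 1); column heights now [2 3 4 0 3], max=4
Drop 5: L rot1 at col 3 lands with bottom-row=3; cleared 0 line(s) (total 1); column heights now [2 3 4 6 4], max=6
Drop 6: S rot1 at col 1 lands with bottom-row=4; cleared 0 line(s) (total 1); column heights now [2 7 6 6 4], max=7

Answer: 1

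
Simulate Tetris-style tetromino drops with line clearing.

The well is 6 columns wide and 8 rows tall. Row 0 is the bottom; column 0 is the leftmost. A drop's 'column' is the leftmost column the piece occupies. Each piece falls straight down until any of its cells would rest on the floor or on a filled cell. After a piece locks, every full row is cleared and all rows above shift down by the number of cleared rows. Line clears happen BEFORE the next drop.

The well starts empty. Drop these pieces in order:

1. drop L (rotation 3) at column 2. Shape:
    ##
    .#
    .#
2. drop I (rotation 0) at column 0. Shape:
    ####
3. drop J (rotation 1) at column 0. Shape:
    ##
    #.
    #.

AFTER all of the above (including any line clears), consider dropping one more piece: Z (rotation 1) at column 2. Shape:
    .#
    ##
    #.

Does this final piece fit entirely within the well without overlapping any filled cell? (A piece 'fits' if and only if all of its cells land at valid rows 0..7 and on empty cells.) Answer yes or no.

Answer: yes

Derivation:
Drop 1: L rot3 at col 2 lands with bottom-row=0; cleared 0 line(s) (total 0); column heights now [0 0 3 3 0 0], max=3
Drop 2: I rot0 at col 0 lands with bottom-row=3; cleared 0 line(s) (total 0); column heights now [4 4 4 4 0 0], max=4
Drop 3: J rot1 at col 0 lands with bottom-row=4; cleared 0 line(s) (total 0); column heights now [7 7 4 4 0 0], max=7
Test piece Z rot1 at col 2 (width 2): heights before test = [7 7 4 4 0 0]; fits = True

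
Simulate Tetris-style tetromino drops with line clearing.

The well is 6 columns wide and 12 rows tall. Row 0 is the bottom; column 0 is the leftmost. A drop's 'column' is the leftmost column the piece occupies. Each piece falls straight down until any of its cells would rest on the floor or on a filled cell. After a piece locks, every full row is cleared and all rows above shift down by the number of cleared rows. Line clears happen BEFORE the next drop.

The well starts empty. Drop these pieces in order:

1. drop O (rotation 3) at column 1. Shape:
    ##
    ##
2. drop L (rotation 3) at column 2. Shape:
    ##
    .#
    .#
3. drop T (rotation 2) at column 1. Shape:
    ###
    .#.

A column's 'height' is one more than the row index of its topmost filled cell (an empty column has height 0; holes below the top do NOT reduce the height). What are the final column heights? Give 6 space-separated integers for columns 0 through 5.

Drop 1: O rot3 at col 1 lands with bottom-row=0; cleared 0 line(s) (total 0); column heights now [0 2 2 0 0 0], max=2
Drop 2: L rot3 at col 2 lands with bottom-row=0; cleared 0 line(s) (total 0); column heights now [0 2 3 3 0 0], max=3
Drop 3: T rot2 at col 1 lands with bottom-row=3; cleared 0 line(s) (total 0); column heights now [0 5 5 5 0 0], max=5

Answer: 0 5 5 5 0 0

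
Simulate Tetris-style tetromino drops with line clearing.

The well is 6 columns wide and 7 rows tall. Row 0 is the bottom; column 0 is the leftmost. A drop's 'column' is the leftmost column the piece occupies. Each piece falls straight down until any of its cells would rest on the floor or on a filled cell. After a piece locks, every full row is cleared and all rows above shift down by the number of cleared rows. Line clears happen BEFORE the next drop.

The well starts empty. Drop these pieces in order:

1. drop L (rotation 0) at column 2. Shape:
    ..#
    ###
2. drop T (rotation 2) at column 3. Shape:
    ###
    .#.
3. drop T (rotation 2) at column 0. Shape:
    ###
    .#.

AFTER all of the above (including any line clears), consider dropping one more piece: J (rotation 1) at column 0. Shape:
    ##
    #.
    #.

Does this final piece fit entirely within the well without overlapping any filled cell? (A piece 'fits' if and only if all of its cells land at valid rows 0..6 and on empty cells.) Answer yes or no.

Drop 1: L rot0 at col 2 lands with bottom-row=0; cleared 0 line(s) (total 0); column heights now [0 0 1 1 2 0], max=2
Drop 2: T rot2 at col 3 lands with bottom-row=2; cleared 0 line(s) (total 0); column heights now [0 0 1 4 4 4], max=4
Drop 3: T rot2 at col 0 lands with bottom-row=0; cleared 0 line(s) (total 0); column heights now [2 2 2 4 4 4], max=4
Test piece J rot1 at col 0 (width 2): heights before test = [2 2 2 4 4 4]; fits = True

Answer: yes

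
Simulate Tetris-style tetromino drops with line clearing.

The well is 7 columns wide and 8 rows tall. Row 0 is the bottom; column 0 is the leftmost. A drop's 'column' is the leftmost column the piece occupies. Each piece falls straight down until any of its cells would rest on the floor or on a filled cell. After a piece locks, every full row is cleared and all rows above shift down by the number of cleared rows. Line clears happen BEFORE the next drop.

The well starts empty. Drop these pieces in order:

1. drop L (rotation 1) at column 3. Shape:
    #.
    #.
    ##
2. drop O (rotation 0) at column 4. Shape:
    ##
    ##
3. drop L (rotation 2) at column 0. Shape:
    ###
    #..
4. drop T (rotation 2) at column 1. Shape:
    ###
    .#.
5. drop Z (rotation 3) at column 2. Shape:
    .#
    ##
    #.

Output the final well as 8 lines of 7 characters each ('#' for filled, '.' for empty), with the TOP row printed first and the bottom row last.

Drop 1: L rot1 at col 3 lands with bottom-row=0; cleared 0 line(s) (total 0); column heights now [0 0 0 3 1 0 0], max=3
Drop 2: O rot0 at col 4 lands with bottom-row=1; cleared 0 line(s) (total 0); column heights now [0 0 0 3 3 3 0], max=3
Drop 3: L rot2 at col 0 lands with bottom-row=0; cleared 0 line(s) (total 0); column heights now [2 2 2 3 3 3 0], max=3
Drop 4: T rot2 at col 1 lands with bottom-row=2; cleared 0 line(s) (total 0); column heights now [2 4 4 4 3 3 0], max=4
Drop 5: Z rot3 at col 2 lands with bottom-row=4; cleared 0 line(s) (total 0); column heights now [2 4 6 7 3 3 0], max=7

Answer: .......
...#...
..##...
..#....
.###...
..####.
######.
#..##..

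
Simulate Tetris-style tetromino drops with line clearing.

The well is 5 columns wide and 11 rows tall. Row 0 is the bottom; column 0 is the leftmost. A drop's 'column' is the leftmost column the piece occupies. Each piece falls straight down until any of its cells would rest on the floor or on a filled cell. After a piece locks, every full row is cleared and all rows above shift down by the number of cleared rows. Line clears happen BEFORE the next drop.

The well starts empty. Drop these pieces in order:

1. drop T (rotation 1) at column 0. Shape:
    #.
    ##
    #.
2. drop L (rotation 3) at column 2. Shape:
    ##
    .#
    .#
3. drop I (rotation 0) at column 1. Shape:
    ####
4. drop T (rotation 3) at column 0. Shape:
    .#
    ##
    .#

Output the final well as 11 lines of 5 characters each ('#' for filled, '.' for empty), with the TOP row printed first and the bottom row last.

Drop 1: T rot1 at col 0 lands with bottom-row=0; cleared 0 line(s) (total 0); column heights now [3 2 0 0 0], max=3
Drop 2: L rot3 at col 2 lands with bottom-row=0; cleared 0 line(s) (total 0); column heights now [3 2 3 3 0], max=3
Drop 3: I rot0 at col 1 lands with bottom-row=3; cleared 0 line(s) (total 0); column heights now [3 4 4 4 4], max=4
Drop 4: T rot3 at col 0 lands with bottom-row=4; cleared 0 line(s) (total 0); column heights now [6 7 4 4 4], max=7

Answer: .....
.....
.....
.....
.#...
##...
.#...
.####
#.##.
##.#.
#..#.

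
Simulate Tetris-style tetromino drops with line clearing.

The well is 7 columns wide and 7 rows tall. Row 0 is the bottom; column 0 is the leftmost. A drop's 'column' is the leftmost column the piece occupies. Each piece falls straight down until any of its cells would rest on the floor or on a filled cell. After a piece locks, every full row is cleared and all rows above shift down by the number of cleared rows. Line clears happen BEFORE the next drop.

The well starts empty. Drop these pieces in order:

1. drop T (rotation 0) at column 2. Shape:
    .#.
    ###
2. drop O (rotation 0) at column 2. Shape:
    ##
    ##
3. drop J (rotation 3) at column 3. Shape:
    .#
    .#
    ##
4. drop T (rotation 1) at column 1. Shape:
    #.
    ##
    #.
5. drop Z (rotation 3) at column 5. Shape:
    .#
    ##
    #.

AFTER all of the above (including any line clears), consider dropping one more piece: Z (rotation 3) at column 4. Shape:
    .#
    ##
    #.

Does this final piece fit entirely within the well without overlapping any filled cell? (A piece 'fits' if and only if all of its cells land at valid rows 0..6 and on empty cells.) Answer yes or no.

Drop 1: T rot0 at col 2 lands with bottom-row=0; cleared 0 line(s) (total 0); column heights now [0 0 1 2 1 0 0], max=2
Drop 2: O rot0 at col 2 lands with bottom-row=2; cleared 0 line(s) (total 0); column heights now [0 0 4 4 1 0 0], max=4
Drop 3: J rot3 at col 3 lands with bottom-row=4; cleared 0 line(s) (total 0); column heights now [0 0 4 5 7 0 0], max=7
Drop 4: T rot1 at col 1 lands with bottom-row=3; cleared 0 line(s) (total 0); column heights now [0 6 5 5 7 0 0], max=7
Drop 5: Z rot3 at col 5 lands with bottom-row=0; cleared 0 line(s) (total 0); column heights now [0 6 5 5 7 2 3], max=7
Test piece Z rot3 at col 4 (width 2): heights before test = [0 6 5 5 7 2 3]; fits = False

Answer: no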